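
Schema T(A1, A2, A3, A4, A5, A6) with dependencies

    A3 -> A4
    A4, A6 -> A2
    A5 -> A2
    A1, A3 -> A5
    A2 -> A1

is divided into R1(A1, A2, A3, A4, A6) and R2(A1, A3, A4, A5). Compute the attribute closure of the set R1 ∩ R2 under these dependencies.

R1 ∩ R2 = {A1, A3, A4}.
A1, A3 → A5 applies, adding A5
A5 → A2 applies, adding A2
Closure: {A1, A2, A3, A4, A5}.

A1, A2, A3, A4, A5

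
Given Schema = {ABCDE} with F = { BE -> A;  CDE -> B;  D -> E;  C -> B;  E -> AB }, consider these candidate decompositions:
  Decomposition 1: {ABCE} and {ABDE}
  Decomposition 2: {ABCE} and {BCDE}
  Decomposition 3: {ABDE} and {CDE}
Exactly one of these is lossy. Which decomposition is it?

Decomposition 1: common = {ABE}, closure = {ABE} → lossy.
Decomposition 2: common = {BCE}, closure = {ABCE} → lossless.
Decomposition 3: common = {DE}, closure = {ABDE} → lossless.

Decomposition 1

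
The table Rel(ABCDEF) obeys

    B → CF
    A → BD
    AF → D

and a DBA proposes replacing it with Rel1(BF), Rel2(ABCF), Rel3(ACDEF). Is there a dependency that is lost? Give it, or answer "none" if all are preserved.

B → CF lies within Rel2.
A → BD: restricted closure across fragments reaches BD.
AF → D lies within Rel3.
Every dependency is enforceable on the fragments, so the decomposition is dependency-preserving.

none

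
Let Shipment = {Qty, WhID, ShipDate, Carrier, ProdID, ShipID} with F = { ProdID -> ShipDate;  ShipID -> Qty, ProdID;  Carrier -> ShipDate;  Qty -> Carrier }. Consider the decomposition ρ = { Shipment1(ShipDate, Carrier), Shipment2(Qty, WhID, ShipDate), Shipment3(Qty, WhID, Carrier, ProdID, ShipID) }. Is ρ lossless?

Chase test. Columns are Qty, WhID, ShipDate, Carrier, ProdID, ShipID; row i has aⱼ where attribute j ∈ Shipmenti, else bᵢⱼ.
Initial tableau (one row per fragment):
  row 1: b11 b12 a3 a4 b15 b16
  row 2: a1 a2 a3 b24 b25 b26
  row 3: a1 a2 b33 a4 a5 a6
Rows 1 and 3 agree on Carrier; apply Carrier→ShipDate and equate their ShipDate entries.
Rows 2 and 3 agree on Qty; apply Qty→Carrier and equate their Carrier entries.
Row 3 is now all distinguished symbols — the join is lossless.

Yes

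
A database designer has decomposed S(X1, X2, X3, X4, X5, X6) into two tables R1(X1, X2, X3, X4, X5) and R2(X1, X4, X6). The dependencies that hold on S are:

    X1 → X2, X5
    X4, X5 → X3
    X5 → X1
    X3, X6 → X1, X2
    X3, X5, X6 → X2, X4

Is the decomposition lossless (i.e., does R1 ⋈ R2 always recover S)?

Common attributes: R1 ∩ R2 = {X1, X4}.
Closure of {X1, X4}: X1 → X2, X5 applies, adding X2, X5; X4, X5 → X3 applies, adding X3. So (X1, X4)⁺ = {X1, X2, X3, X4, X5}.
This closure contains every attribute of R1, so R1 ∩ R2 → R1. The join is lossless.

Yes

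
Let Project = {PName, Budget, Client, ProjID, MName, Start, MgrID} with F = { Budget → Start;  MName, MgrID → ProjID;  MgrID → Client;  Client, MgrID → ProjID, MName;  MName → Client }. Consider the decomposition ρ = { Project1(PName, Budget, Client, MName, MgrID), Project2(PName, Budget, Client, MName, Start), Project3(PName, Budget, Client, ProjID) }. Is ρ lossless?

No

Chase test. Columns are PName, Budget, Client, ProjID, MName, Start, MgrID; row i has aⱼ where attribute j ∈ Projecti, else bᵢⱼ.
Initial tableau (one row per fragment):
  row 1: a1 a2 a3 b14 a5 b16 a7
  row 2: a1 a2 a3 b24 a5 a6 b27
  row 3: a1 a2 a3 a4 b35 b36 b37
Rows 1 and 2 agree on Budget; apply Budget→Start and equate their Start entries.
Rows 1 and 3 agree on Budget; apply Budget→Start and equate their Start entries.
No row becomes fully distinguished — the join is lossy.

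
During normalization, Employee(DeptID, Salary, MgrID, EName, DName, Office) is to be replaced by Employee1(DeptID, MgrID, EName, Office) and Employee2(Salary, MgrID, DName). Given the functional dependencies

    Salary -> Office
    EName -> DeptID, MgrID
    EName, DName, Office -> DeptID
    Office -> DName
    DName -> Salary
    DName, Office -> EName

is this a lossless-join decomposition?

No

Common attributes: Employee1 ∩ Employee2 = {MgrID}.
No dependency enlarges {MgrID}, so (MgrID)⁺ = {MgrID}.
The closure contains neither all of Employee1 = {DeptID, MgrID, EName, Office} nor all of Employee2 = {Salary, MgrID, DName}, so the common attributes are not a superkey of either fragment. The join is lossy.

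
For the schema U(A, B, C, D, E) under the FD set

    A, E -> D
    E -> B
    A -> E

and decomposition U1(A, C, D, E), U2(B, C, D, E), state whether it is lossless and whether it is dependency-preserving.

Lossless test: (C, D, E)⁺ = {B, C, D, E}, which contains all of one fragment — lossless.
Dependency preservation: every FD's attributes lie within a single fragment, so each can be enforced locally — preserved.

lossless and dependency-preserving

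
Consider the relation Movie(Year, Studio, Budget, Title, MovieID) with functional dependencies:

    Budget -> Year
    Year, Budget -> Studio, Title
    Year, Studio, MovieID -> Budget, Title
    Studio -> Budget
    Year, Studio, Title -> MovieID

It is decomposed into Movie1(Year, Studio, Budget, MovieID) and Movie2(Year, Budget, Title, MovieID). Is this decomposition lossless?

Yes

Common attributes: Movie1 ∩ Movie2 = {Year, Budget, MovieID}.
Closure of {Year, Budget, MovieID}: Year, Budget → Studio, Title applies, adding Studio, Title. So (Year, Budget, MovieID)⁺ = {Year, Studio, Budget, Title, MovieID}.
This closure contains every attribute of Movie1, so Movie1 ∩ Movie2 → Movie1. The join is lossless.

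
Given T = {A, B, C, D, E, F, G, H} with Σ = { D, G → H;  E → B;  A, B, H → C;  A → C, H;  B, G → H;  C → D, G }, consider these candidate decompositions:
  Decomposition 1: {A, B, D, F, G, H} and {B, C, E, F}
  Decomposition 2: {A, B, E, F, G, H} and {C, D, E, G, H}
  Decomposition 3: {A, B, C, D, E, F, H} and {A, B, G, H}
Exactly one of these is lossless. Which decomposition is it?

Decomposition 1: common = {B, F}, closure = {B, F} → lossy.
Decomposition 2: common = {E, G, H}, closure = {B, E, G, H} → lossy.
Decomposition 3: common = {A, B, H}, closure = {A, B, C, D, G, H} → lossless.

Decomposition 3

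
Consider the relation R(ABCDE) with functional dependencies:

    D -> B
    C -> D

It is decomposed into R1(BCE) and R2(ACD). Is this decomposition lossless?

Common attributes: R1 ∩ R2 = {C}.
Closure of {C}: C → D applies, adding D; D → B applies, adding B. So (C)⁺ = {BCD}.
The closure contains neither all of R1 = {BCE} nor all of R2 = {ACD}, so the common attributes are not a superkey of either fragment. The join is lossy.

No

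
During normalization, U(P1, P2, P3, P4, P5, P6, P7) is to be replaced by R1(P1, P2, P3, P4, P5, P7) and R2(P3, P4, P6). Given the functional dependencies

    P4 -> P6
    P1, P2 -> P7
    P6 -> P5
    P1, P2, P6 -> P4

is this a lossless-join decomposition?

Common attributes: R1 ∩ R2 = {P3, P4}.
Closure of {P3, P4}: P4 → P6 applies, adding P6; P6 → P5 applies, adding P5. So (P3, P4)⁺ = {P3, P4, P5, P6}.
This closure contains every attribute of R2, so R1 ∩ R2 → R2. The join is lossless.

Yes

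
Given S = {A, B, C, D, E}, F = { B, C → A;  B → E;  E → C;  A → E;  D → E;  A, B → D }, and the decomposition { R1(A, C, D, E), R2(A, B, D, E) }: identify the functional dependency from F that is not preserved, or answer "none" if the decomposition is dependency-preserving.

none

B, C → A: restricted closure across fragments reaches A.
B → E lies within R2.
E → C lies within R1.
A → E lies within R1.
D → E lies within R1.
A, B → D lies within R2.
Every dependency is enforceable on the fragments, so the decomposition is dependency-preserving.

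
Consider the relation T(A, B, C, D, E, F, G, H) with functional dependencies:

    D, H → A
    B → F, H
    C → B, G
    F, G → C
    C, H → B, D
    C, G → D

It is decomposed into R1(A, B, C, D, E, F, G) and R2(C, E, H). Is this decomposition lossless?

Yes

Common attributes: R1 ∩ R2 = {C, E}.
Closure of {C, E}: C → B, G applies, adding B, G; C, G → D applies, adding D; B → F, H applies, adding F, H; D, H → A applies, adding A. So (C, E)⁺ = {A, B, C, D, E, F, G, H}.
This closure contains every attribute of R1, so R1 ∩ R2 → R1. The join is lossless.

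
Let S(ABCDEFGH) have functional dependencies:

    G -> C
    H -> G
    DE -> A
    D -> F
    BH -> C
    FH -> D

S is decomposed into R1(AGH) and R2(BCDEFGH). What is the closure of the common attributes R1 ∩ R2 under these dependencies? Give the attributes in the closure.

CGH

R1 ∩ R2 = {GH}.
G → C applies, adding C
Closure: {CGH}.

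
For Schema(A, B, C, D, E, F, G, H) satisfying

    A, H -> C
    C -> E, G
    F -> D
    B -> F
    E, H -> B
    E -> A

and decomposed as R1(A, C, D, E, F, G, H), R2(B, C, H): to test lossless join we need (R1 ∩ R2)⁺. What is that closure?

A, B, C, D, E, F, G, H

R1 ∩ R2 = {C, H}.
C → E, G applies, adding E, G
E, H → B applies, adding B
E → A applies, adding A
B → F applies, adding F
F → D applies, adding D
Closure: {A, B, C, D, E, F, G, H}.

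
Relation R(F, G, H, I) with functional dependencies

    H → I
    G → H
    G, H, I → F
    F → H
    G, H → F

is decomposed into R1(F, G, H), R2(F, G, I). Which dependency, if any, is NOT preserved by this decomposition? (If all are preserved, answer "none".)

Check H → I: no single fragment contains all of {H, I}, and the restricted closure of {H} across the fragments never reaches {I}.
G → H is preserved.
G, H, I → F is preserved.
F → H is preserved.
G, H → F is preserved.

H → I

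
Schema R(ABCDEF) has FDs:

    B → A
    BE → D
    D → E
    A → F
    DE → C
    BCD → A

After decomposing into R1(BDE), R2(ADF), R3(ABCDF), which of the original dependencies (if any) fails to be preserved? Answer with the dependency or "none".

none

B → A lies within R3.
BE → D lies within R1.
D → E lies within R1.
A → F lies within R2.
DE → C: restricted closure across fragments reaches C.
BCD → A lies within R3.
Every dependency is enforceable on the fragments, so the decomposition is dependency-preserving.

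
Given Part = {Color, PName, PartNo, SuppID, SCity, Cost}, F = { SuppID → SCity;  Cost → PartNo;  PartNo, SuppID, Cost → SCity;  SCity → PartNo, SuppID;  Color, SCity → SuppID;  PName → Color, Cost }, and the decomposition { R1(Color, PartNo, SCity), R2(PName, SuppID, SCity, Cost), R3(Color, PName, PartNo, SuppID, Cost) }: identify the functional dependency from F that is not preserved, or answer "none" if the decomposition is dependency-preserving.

SuppID → SCity lies within R2.
Cost → PartNo lies within R3.
PartNo, SuppID, Cost → SCity: restricted closure across fragments reaches SCity.
SCity → PartNo, SuppID: restricted closure across fragments reaches PartNo, SuppID.
Color, SCity → SuppID: restricted closure across fragments reaches SuppID.
PName → Color, Cost lies within R3.
Every dependency is enforceable on the fragments, so the decomposition is dependency-preserving.

none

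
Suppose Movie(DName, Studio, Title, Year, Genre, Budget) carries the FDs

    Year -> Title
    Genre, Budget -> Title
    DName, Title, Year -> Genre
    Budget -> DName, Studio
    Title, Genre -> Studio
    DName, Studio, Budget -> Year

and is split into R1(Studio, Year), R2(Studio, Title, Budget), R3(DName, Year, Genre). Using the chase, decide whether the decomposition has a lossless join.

No

Chase test. Columns are DName, Studio, Title, Year, Genre, Budget; row i has aⱼ where attribute j ∈ Ri, else bᵢⱼ.
Initial tableau (one row per fragment):
  row 1: b11 a2 b13 a4 b15 b16
  row 2: b21 a2 a3 b24 b25 a6
  row 3: a1 b32 b33 a4 a5 b36
Rows 1 and 3 agree on Year; apply Year→Title and equate their Title entries.
No row becomes fully distinguished — the join is lossy.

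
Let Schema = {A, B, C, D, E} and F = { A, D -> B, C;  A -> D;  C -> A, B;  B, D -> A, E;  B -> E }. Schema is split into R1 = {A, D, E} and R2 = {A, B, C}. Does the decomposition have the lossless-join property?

Common attributes: R1 ∩ R2 = {A}.
Closure of {A}: A → D applies, adding D; A, D → B, C applies, adding B, C; B, D → A, E applies, adding E. So (A)⁺ = {A, B, C, D, E}.
This closure contains every attribute of R1, so R1 ∩ R2 → R1. The join is lossless.

Yes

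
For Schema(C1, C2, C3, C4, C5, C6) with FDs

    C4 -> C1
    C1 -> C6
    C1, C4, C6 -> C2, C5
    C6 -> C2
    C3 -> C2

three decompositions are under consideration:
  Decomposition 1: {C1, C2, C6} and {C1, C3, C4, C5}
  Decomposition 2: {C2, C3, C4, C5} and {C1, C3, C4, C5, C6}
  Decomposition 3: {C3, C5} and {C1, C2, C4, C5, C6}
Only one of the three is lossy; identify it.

Decomposition 1: common = {C1}, closure = {C1, C2, C6} → lossless.
Decomposition 2: common = {C3, C4, C5}, closure = {C1, C2, C3, C4, C5, C6} → lossless.
Decomposition 3: common = {C5}, closure = {C5} → lossy.

Decomposition 3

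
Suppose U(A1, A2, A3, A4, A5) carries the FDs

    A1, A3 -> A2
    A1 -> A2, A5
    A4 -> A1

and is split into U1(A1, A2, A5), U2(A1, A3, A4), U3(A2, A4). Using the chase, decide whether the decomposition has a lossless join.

Yes

Chase test. Columns are A1, A2, A3, A4, A5; row i has aⱼ where attribute j ∈ Ui, else bᵢⱼ.
Initial tableau (one row per fragment):
  row 1: a1 a2 b13 b14 a5
  row 2: a1 b22 a3 a4 b25
  row 3: b31 a2 b33 a4 b35
Rows 1 and 2 agree on A1; apply A1→A2, A5 and equate their A2, A5 entries.
Rows 2 and 3 agree on A4; apply A4→A1 and equate their A1 entries.
Rows 1 and 3 agree on A1; apply A1→A2, A5 and equate their A2, A5 entries.
Row 2 is now all distinguished symbols — the join is lossless.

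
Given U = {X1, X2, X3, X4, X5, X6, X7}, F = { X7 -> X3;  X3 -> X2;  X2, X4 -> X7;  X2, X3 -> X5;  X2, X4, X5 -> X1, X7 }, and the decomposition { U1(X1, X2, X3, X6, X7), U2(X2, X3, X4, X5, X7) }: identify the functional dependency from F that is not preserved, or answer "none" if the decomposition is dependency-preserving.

Check X2, X4, X5 → X1, X7: no single fragment contains all of {X1, X2, X4, X5, X7}, and the restricted closure of {X2, X4, X5} across the fragments never reaches {X1, X7}.
X7 → X3 is preserved.
X3 → X2 is preserved.
X2, X4 → X7 is preserved.
X2, X3 → X5 is preserved.

X2, X4, X5 -> X1, X7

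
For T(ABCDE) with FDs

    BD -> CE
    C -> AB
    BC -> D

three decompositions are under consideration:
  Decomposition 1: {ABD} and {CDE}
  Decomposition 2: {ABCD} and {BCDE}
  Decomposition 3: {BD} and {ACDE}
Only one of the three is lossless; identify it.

Decomposition 1: common = {D}, closure = {D} → lossy.
Decomposition 2: common = {BCD}, closure = {ABCDE} → lossless.
Decomposition 3: common = {D}, closure = {D} → lossy.

Decomposition 2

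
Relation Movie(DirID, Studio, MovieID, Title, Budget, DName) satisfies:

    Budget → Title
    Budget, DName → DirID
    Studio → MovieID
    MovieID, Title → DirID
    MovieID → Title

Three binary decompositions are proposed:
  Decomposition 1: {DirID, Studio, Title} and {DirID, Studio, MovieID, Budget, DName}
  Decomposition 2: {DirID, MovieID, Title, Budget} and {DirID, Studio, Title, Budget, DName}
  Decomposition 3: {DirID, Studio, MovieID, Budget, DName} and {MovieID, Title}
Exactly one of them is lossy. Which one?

Decomposition 1: common = {DirID, Studio}, closure = {DirID, Studio, MovieID, Title} → lossless.
Decomposition 2: common = {DirID, Title, Budget}, closure = {DirID, Title, Budget} → lossy.
Decomposition 3: common = {MovieID}, closure = {DirID, MovieID, Title} → lossless.

Decomposition 2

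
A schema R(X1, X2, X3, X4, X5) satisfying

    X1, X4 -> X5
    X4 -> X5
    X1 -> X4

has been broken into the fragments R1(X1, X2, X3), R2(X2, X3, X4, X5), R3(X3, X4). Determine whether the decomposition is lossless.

Chase test. Columns are X1, X2, X3, X4, X5; row i has aⱼ where attribute j ∈ Ri, else bᵢⱼ.
Initial tableau (one row per fragment):
  row 1: a1 a2 a3 b14 b15
  row 2: b21 a2 a3 a4 a5
  row 3: b31 b32 a3 a4 b35
Rows 2 and 3 agree on X4; apply X4→X5 and equate their X5 entries.
No row becomes fully distinguished — the join is lossy.

No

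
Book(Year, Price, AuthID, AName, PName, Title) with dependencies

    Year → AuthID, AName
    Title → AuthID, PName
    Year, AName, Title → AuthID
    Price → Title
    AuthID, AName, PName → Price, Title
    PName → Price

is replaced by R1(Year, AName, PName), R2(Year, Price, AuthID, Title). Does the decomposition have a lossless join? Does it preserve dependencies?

lossy and not dependency-preserving

Lossless test: (Year)⁺ = {Year, AuthID, AName}, which is a superkey of neither fragment — lossy.
Dependency preservation: the restricted closure of {Title} across the fragments never reaches {AuthID, PName}, so Title → AuthID, PName cannot be enforced without a join — not preserved.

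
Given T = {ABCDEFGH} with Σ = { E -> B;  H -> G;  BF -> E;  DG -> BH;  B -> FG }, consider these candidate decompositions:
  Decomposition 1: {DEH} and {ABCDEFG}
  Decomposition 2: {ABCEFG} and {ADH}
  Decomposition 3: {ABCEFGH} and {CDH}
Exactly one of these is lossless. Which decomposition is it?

Decomposition 1

Decomposition 1: common = {DE}, closure = {BDEFGH} → lossless.
Decomposition 2: common = {A}, closure = {A} → lossy.
Decomposition 3: common = {CH}, closure = {CGH} → lossy.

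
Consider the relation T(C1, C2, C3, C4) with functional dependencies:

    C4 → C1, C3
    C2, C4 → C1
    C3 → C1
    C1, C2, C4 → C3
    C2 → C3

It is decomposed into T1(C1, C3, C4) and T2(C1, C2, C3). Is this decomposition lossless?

No

Common attributes: T1 ∩ T2 = {C1, C3}.
No dependency enlarges {C1, C3}, so (C1, C3)⁺ = {C1, C3}.
The closure contains neither all of T1 = {C1, C3, C4} nor all of T2 = {C1, C2, C3}, so the common attributes are not a superkey of either fragment. The join is lossy.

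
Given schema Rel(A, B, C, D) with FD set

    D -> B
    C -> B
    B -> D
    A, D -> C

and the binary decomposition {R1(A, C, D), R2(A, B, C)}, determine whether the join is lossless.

Common attributes: R1 ∩ R2 = {A, C}.
Closure of {A, C}: C → B applies, adding B; B → D applies, adding D. So (A, C)⁺ = {A, B, C, D}.
This closure contains every attribute of R1, so R1 ∩ R2 → R1. The join is lossless.

Yes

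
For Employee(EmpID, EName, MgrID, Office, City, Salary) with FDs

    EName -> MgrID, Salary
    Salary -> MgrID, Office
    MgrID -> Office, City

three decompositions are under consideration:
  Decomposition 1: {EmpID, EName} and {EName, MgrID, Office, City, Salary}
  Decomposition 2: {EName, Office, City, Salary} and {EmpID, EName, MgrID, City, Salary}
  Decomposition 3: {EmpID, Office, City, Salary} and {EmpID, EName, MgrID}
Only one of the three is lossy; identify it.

Decomposition 1: common = {EName}, closure = {EName, MgrID, Office, City, Salary} → lossless.
Decomposition 2: common = {EName, City, Salary}, closure = {EName, MgrID, Office, City, Salary} → lossless.
Decomposition 3: common = {EmpID}, closure = {EmpID} → lossy.

Decomposition 3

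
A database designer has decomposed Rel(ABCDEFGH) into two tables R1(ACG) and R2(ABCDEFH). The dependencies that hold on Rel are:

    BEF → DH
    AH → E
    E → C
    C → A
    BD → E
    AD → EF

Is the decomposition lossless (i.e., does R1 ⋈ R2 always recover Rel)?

Common attributes: R1 ∩ R2 = {AC}.
No dependency enlarges {AC}, so (AC)⁺ = {AC}.
The closure contains neither all of R1 = {ACG} nor all of R2 = {ABCDEFH}, so the common attributes are not a superkey of either fragment. The join is lossy.

No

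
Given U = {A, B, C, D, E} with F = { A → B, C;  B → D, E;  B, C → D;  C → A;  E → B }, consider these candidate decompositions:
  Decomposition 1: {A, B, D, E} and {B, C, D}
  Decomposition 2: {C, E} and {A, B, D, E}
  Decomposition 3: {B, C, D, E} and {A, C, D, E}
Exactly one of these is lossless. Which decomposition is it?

Decomposition 3

Decomposition 1: common = {B, D}, closure = {B, D, E} → lossy.
Decomposition 2: common = {E}, closure = {B, D, E} → lossy.
Decomposition 3: common = {C, D, E}, closure = {A, B, C, D, E} → lossless.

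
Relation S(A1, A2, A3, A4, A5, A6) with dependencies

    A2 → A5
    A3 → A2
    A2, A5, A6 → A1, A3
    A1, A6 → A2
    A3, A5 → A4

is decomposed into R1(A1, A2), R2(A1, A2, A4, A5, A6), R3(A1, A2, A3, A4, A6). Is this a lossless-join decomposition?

Chase test. Columns are A1, A2, A3, A4, A5, A6; row i has aⱼ where attribute j ∈ Ri, else bᵢⱼ.
Initial tableau (one row per fragment):
  row 1: a1 a2 b13 b14 b15 b16
  row 2: a1 a2 b23 a4 a5 a6
  row 3: a1 a2 a3 a4 b35 a6
Rows 1 and 2 agree on A2; apply A2→A5 and equate their A5 entries.
Rows 1 and 3 agree on A2; apply A2→A5 and equate their A5 entries.
Rows 2 and 3 agree on A2, A5, A6; apply A2, A5, A6→A1, A3 and equate their A1, A3 entries.
Row 2 is now all distinguished symbols — the join is lossless.

Yes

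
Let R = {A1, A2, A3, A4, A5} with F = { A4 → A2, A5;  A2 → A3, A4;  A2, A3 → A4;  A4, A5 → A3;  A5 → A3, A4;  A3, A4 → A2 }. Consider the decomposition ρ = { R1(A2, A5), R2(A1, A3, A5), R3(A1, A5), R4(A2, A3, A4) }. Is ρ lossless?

Yes

Chase test. Columns are A1, A2, A3, A4, A5; row i has aⱼ where attribute j ∈ Ri, else bᵢⱼ.
Initial tableau (one row per fragment):
  row 1: b11 a2 b13 b14 a5
  row 2: a1 b22 a3 b24 a5
  row 3: a1 b32 b33 b34 a5
  row 4: b41 a2 a3 a4 b45
Rows 1 and 4 agree on A2; apply A2→A3, A4 and equate their A3, A4 entries.
Rows 1 and 2 agree on A5; apply A5→A3, A4 and equate their A3, A4 entries.
Rows 1 and 3 agree on A5; apply A5→A3, A4 and equate their A3, A4 entries.
Rows 1 and 2 agree on A3, A4; apply A3, A4→A2 and equate their A2 entries.
Rows 1 and 3 agree on A3, A4; apply A3, A4→A2 and equate their A2 entries.
Rows 1 and 4 agree on A4; apply A4→A2, A5 and equate their A2, A5 entries.
Row 2 is now all distinguished symbols — the join is lossless.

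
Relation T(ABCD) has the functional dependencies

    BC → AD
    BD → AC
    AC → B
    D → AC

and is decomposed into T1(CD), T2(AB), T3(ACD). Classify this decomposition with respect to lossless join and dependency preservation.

lossy and not dependency-preserving

Lossless test (chase): Rows 1 and 3 agree on D; apply D→AC and equate their AC entries. Rows 1 and 3 agree on AC; apply AC→B and equate their B entries. No row becomes fully distinguished — the join is lossy.
Dependency preservation: the restricted closure of {BC} across the fragments never reaches {AD}, so BC → AD cannot be enforced without a join — not preserved.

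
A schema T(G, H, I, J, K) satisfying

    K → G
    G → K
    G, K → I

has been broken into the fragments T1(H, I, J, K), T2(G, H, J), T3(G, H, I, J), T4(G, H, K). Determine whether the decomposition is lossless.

Chase test. Columns are G, H, I, J, K; row i has aⱼ where attribute j ∈ Ti, else bᵢⱼ.
Initial tableau (one row per fragment):
  row 1: b11 a2 a3 a4 a5
  row 2: a1 a2 b23 a4 b25
  row 3: a1 a2 a3 a4 b35
  row 4: a1 a2 b43 b44 a5
Rows 1 and 4 agree on K; apply K→G and equate their G entries.
Rows 1 and 2 agree on G; apply G→K and equate their K entries.
Rows 1 and 3 agree on G; apply G→K and equate their K entries.
Rows 1 and 2 agree on G, K; apply G, K→I and equate their I entries.
Rows 1 and 4 agree on G, K; apply G, K→I and equate their I entries.
Row 1 is now all distinguished symbols — the join is lossless.

Yes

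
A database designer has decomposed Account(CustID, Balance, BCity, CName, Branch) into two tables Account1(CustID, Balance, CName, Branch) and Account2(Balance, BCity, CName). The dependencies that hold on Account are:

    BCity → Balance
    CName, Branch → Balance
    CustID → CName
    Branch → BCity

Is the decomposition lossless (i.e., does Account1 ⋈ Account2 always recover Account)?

Common attributes: Account1 ∩ Account2 = {Balance, CName}.
No dependency enlarges {Balance, CName}, so (Balance, CName)⁺ = {Balance, CName}.
The closure contains neither all of Account1 = {CustID, Balance, CName, Branch} nor all of Account2 = {Balance, BCity, CName}, so the common attributes are not a superkey of either fragment. The join is lossy.

No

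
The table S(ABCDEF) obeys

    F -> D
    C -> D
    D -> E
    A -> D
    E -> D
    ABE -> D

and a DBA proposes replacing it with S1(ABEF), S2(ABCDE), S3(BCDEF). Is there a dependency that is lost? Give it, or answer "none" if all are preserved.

F → D lies within S3.
C → D lies within S2.
D → E lies within S2.
A → D lies within S2.
E → D lies within S2.
ABE → D lies within S2.
Every dependency is enforceable on the fragments, so the decomposition is dependency-preserving.

none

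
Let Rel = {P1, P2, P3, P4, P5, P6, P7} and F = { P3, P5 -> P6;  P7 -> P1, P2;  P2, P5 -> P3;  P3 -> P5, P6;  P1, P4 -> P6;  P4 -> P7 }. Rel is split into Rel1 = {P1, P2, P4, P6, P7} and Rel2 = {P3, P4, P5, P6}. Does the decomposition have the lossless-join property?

Yes

Common attributes: Rel1 ∩ Rel2 = {P4, P6}.
Closure of {P4, P6}: P4 → P7 applies, adding P7; P7 → P1, P2 applies, adding P1, P2. So (P4, P6)⁺ = {P1, P2, P4, P6, P7}.
This closure contains every attribute of Rel1, so Rel1 ∩ Rel2 → Rel1. The join is lossless.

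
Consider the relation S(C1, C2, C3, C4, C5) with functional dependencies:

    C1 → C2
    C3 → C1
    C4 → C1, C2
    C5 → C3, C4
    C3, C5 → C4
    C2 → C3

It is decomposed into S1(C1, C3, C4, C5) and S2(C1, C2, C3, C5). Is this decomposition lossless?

Yes

Common attributes: S1 ∩ S2 = {C1, C3, C5}.
Closure of {C1, C3, C5}: C1 → C2 applies, adding C2; C5 → C3, C4 applies, adding C4. So (C1, C3, C5)⁺ = {C1, C2, C3, C4, C5}.
This closure contains every attribute of S1, so S1 ∩ S2 → S1. The join is lossless.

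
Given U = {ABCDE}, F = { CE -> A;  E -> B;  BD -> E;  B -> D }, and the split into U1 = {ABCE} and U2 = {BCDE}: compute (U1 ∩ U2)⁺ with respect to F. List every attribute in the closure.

U1 ∩ U2 = {BCE}.
CE → A applies, adding A
B → D applies, adding D
Closure: {ABCDE}.

ABCDE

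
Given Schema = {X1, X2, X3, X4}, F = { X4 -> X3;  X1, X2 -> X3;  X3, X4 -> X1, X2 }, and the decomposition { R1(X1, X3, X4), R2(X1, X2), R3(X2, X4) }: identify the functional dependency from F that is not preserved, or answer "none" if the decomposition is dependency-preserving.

Check X1, X2 → X3: no single fragment contains all of {X1, X2, X3}, and the restricted closure of {X1, X2} across the fragments never reaches {X3}.
X4 → X3 is preserved.
X3, X4 → X1, X2 is preserved.

X1, X2 -> X3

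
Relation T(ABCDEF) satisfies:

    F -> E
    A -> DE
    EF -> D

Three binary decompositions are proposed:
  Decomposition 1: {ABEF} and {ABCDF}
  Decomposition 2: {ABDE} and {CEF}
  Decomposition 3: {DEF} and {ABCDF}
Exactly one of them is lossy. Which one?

Decomposition 1: common = {ABF}, closure = {ABDEF} → lossless.
Decomposition 2: common = {E}, closure = {E} → lossy.
Decomposition 3: common = {DF}, closure = {DEF} → lossless.

Decomposition 2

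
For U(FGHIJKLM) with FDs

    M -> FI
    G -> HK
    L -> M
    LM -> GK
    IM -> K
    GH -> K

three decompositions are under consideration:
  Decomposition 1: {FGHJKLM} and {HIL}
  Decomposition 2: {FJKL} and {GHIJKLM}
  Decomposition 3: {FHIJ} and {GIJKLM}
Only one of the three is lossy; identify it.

Decomposition 1: common = {HL}, closure = {FGHIKLM} → lossless.
Decomposition 2: common = {JKL}, closure = {FGHIJKLM} → lossless.
Decomposition 3: common = {IJ}, closure = {IJ} → lossy.

Decomposition 3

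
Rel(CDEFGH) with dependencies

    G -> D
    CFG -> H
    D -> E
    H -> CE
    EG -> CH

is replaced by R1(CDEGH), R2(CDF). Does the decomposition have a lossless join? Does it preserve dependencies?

lossy but dependency-preserving

Lossless test: (CD)⁺ = {CDE}, which is a superkey of neither fragment — lossy.
Dependency preservation: CFG → H is not contained in any single fragment, but the restricted closure of its left-hand side across the fragments still reaches the right-hand side; the remaining FDs each lie inside some fragment. All dependencies are preserved.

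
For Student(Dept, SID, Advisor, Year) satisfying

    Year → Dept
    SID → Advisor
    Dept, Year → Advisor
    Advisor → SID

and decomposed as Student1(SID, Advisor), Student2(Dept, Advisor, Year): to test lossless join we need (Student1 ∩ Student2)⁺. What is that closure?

SID, Advisor

Student1 ∩ Student2 = {Advisor}.
Advisor → SID applies, adding SID
Closure: {SID, Advisor}.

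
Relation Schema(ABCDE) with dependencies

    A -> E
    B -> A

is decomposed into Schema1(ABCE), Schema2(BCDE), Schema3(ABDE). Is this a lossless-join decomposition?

Chase test. Columns are ABCDE; row i has aⱼ where attribute j ∈ Schemai, else bᵢⱼ.
Initial tableau (one row per fragment):
  row 1: a1 a2 a3 b14 a5
  row 2: b21 a2 a3 a4 a5
  row 3: a1 a2 b33 a4 a5
Rows 1 and 2 agree on B; apply B→A and equate their A entries.
Row 2 is now all distinguished symbols — the join is lossless.

Yes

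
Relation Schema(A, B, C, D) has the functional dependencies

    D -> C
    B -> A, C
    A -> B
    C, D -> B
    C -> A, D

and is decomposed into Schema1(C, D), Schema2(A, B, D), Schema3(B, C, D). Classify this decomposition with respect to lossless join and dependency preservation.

lossless and dependency-preserving

Lossless test (chase): Rows 1 and 2 agree on D; apply D→C and equate their C entries. Rows 2 and 3 agree on B; apply B→A, C and equate their A, C entries. Rows 1 and 2 agree on C, D; apply C, D→B and equate their B entries. Rows 1 and 2 agree on C; apply C→A, D and equate their A, D entries. Row 1 is now all distinguished symbols — the join is lossless.
Dependency preservation: B → A, C; C → A, D are not contained in any single fragment, but the restricted closure of each left-hand side across the fragments still reaches the right-hand side; the remaining FDs each lie inside some fragment. All dependencies are preserved.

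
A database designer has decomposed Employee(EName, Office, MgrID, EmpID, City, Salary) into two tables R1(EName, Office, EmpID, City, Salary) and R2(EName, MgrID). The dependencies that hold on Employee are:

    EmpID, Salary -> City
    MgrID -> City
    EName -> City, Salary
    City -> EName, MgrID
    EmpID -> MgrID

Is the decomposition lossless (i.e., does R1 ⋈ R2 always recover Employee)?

Common attributes: R1 ∩ R2 = {EName}.
Closure of {EName}: EName → City, Salary applies, adding City, Salary; City → EName, MgrID applies, adding MgrID. So (EName)⁺ = {EName, MgrID, City, Salary}.
This closure contains every attribute of R2, so R1 ∩ R2 → R2. The join is lossless.

Yes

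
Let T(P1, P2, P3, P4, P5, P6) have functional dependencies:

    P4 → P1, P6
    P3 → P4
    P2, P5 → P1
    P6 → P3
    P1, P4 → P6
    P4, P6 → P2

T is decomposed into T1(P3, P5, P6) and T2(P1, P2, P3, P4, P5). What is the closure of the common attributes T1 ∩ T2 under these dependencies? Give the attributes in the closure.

P1, P2, P3, P4, P5, P6

T1 ∩ T2 = {P3, P5}.
P3 → P4 applies, adding P4
P4 → P1, P6 applies, adding P1, P6
P4, P6 → P2 applies, adding P2
Closure: {P1, P2, P3, P4, P5, P6}.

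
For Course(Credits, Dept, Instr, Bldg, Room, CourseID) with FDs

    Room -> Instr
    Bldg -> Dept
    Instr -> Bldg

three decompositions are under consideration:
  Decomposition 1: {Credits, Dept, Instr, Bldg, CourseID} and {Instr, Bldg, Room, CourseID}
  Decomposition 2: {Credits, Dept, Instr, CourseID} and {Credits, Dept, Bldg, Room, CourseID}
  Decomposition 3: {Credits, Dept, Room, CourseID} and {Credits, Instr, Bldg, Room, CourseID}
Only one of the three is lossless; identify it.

Decomposition 3

Decomposition 1: common = {Instr, Bldg, CourseID}, closure = {Dept, Instr, Bldg, CourseID} → lossy.
Decomposition 2: common = {Credits, Dept, CourseID}, closure = {Credits, Dept, CourseID} → lossy.
Decomposition 3: common = {Credits, Room, CourseID}, closure = {Credits, Dept, Instr, Bldg, Room, CourseID} → lossless.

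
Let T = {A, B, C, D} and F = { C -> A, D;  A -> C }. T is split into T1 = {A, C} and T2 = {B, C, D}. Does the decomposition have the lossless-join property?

Yes

Common attributes: T1 ∩ T2 = {C}.
Closure of {C}: C → A, D applies, adding A, D. So (C)⁺ = {A, C, D}.
This closure contains every attribute of T1, so T1 ∩ T2 → T1. The join is lossless.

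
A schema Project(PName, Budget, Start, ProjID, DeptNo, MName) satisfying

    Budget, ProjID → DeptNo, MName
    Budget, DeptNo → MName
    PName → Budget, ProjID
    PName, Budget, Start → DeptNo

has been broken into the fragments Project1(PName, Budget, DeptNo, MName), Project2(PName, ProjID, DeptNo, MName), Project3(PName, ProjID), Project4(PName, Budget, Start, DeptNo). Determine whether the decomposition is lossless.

Yes

Chase test. Columns are PName, Budget, Start, ProjID, DeptNo, MName; row i has aⱼ where attribute j ∈ Projecti, else bᵢⱼ.
Initial tableau (one row per fragment):
  row 1: a1 a2 b13 b14 a5 a6
  row 2: a1 b22 b23 a4 a5 a6
  row 3: a1 b32 b33 a4 b35 b36
  row 4: a1 a2 a3 b44 a5 b46
Rows 1 and 4 agree on Budget, DeptNo; apply Budget, DeptNo→MName and equate their MName entries.
Rows 1 and 2 agree on PName; apply PName→Budget, ProjID and equate their Budget, ProjID entries.
Rows 1 and 3 agree on PName; apply PName→Budget, ProjID and equate their Budget, ProjID entries.
Rows 1 and 4 agree on PName; apply PName→Budget, ProjID and equate their Budget, ProjID entries.
Rows 1 and 3 agree on Budget, ProjID; apply Budget, ProjID→DeptNo, MName and equate their DeptNo, MName entries.
Row 4 is now all distinguished symbols — the join is lossless.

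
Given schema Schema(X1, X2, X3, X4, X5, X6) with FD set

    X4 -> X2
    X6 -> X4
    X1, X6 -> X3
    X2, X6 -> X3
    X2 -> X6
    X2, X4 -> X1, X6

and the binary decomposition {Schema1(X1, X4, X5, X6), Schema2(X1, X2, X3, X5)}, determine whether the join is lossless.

Common attributes: Schema1 ∩ Schema2 = {X1, X5}.
No dependency enlarges {X1, X5}, so (X1, X5)⁺ = {X1, X5}.
The closure contains neither all of Schema1 = {X1, X4, X5, X6} nor all of Schema2 = {X1, X2, X3, X5}, so the common attributes are not a superkey of either fragment. The join is lossy.

No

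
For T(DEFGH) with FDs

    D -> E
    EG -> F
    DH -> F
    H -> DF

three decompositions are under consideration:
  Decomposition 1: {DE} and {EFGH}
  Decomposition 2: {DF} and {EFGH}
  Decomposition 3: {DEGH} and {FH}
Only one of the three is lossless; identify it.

Decomposition 3

Decomposition 1: common = {E}, closure = {E} → lossy.
Decomposition 2: common = {F}, closure = {F} → lossy.
Decomposition 3: common = {H}, closure = {DEFH} → lossless.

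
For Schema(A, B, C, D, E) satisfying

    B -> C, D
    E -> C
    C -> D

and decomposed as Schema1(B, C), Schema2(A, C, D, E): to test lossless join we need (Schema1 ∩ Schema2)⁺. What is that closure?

C, D

Schema1 ∩ Schema2 = {C}.
C → D applies, adding D
Closure: {C, D}.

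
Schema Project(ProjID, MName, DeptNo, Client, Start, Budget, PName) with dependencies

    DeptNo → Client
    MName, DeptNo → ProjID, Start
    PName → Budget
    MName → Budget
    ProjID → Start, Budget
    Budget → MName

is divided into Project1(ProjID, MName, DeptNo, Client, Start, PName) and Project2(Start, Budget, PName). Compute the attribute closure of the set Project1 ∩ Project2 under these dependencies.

Project1 ∩ Project2 = {Start, PName}.
PName → Budget applies, adding Budget
Budget → MName applies, adding MName
Closure: {MName, Start, Budget, PName}.

MName, Start, Budget, PName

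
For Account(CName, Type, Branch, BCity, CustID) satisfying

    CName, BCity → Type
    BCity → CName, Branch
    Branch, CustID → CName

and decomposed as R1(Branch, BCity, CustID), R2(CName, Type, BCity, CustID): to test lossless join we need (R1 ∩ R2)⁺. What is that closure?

CName, Type, Branch, BCity, CustID

R1 ∩ R2 = {BCity, CustID}.
BCity → CName, Branch applies, adding CName, Branch
CName, BCity → Type applies, adding Type
Closure: {CName, Type, Branch, BCity, CustID}.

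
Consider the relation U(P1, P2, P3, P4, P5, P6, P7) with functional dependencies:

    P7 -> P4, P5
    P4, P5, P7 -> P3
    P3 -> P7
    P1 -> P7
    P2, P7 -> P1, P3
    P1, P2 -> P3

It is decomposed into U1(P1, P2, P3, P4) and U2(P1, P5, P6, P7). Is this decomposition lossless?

No

Common attributes: U1 ∩ U2 = {P1}.
Closure of {P1}: P1 → P7 applies, adding P7; P7 → P4, P5 applies, adding P4, P5; P4, P5, P7 → P3 applies, adding P3. So (P1)⁺ = {P1, P3, P4, P5, P7}.
The closure contains neither all of U1 = {P1, P2, P3, P4} nor all of U2 = {P1, P5, P6, P7}, so the common attributes are not a superkey of either fragment. The join is lossy.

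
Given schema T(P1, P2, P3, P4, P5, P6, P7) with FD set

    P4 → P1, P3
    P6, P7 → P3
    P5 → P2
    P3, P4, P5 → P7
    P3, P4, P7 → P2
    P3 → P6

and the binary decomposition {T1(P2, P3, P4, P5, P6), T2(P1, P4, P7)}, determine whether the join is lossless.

Common attributes: T1 ∩ T2 = {P4}.
Closure of {P4}: P4 → P1, P3 applies, adding P1, P3; P3 → P6 applies, adding P6. So (P4)⁺ = {P1, P3, P4, P6}.
The closure contains neither all of T1 = {P2, P3, P4, P5, P6} nor all of T2 = {P1, P4, P7}, so the common attributes are not a superkey of either fragment. The join is lossy.

No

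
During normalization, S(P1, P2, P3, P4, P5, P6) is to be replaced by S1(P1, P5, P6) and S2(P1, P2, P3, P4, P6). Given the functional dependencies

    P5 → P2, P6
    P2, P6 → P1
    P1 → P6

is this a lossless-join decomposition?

Common attributes: S1 ∩ S2 = {P1, P6}.
No dependency enlarges {P1, P6}, so (P1, P6)⁺ = {P1, P6}.
The closure contains neither all of S1 = {P1, P5, P6} nor all of S2 = {P1, P2, P3, P4, P6}, so the common attributes are not a superkey of either fragment. The join is lossy.

No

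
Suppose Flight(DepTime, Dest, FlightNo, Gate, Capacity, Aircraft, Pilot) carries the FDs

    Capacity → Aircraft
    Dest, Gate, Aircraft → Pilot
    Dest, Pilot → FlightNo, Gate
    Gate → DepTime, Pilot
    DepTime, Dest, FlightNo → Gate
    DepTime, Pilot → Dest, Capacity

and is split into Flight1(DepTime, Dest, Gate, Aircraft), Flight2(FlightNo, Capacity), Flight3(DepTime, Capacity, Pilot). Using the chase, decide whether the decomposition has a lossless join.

No

Chase test. Columns are DepTime, Dest, FlightNo, Gate, Capacity, Aircraft, Pilot; row i has aⱼ where attribute j ∈ Flighti, else bᵢⱼ.
Initial tableau (one row per fragment):
  row 1: a1 a2 b13 a4 b15 a6 b17
  row 2: b21 b22 a3 b24 a5 b26 b27
  row 3: a1 b32 b33 b34 a5 b36 a7
Rows 2 and 3 agree on Capacity; apply Capacity→Aircraft and equate their Aircraft entries.
No row becomes fully distinguished — the join is lossy.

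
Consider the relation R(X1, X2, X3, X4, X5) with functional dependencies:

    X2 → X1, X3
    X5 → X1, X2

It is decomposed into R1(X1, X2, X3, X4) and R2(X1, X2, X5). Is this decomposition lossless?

No

Common attributes: R1 ∩ R2 = {X1, X2}.
Closure of {X1, X2}: X2 → X1, X3 applies, adding X3. So (X1, X2)⁺ = {X1, X2, X3}.
The closure contains neither all of R1 = {X1, X2, X3, X4} nor all of R2 = {X1, X2, X5}, so the common attributes are not a superkey of either fragment. The join is lossy.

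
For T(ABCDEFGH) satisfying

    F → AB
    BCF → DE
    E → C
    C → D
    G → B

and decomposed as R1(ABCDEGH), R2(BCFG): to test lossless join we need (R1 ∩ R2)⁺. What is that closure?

BCDG

R1 ∩ R2 = {BCG}.
C → D applies, adding D
Closure: {BCDG}.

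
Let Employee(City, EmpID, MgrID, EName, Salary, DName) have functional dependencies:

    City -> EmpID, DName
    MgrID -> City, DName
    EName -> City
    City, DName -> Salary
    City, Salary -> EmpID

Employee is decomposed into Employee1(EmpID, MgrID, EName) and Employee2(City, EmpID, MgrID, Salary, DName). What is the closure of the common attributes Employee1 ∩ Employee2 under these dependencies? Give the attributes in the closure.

Employee1 ∩ Employee2 = {EmpID, MgrID}.
MgrID → City, DName applies, adding City, DName
City, DName → Salary applies, adding Salary
Closure: {City, EmpID, MgrID, Salary, DName}.

City, EmpID, MgrID, Salary, DName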